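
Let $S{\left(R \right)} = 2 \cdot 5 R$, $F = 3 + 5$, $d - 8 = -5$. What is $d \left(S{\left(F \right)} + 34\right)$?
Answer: $342$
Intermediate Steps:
$d = 3$ ($d = 8 - 5 = 3$)
$F = 8$
$S{\left(R \right)} = 10 R$
$d \left(S{\left(F \right)} + 34\right) = 3 \left(10 \cdot 8 + 34\right) = 3 \left(80 + 34\right) = 3 \cdot 114 = 342$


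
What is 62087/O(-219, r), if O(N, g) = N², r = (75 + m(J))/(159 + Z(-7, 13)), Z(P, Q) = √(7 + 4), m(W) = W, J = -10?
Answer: 62087/47961 ≈ 1.2945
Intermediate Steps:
Z(P, Q) = √11
r = 65/(159 + √11) (r = (75 - 10)/(159 + √11) = 65/(159 + √11) ≈ 0.40045)
62087/O(-219, r) = 62087/((-219)²) = 62087/47961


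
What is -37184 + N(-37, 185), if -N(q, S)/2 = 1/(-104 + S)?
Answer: -3011906/81 ≈ -37184.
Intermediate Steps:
N(q, S) = -2/(-104 + S)
-37184 + N(-37, 185) = -37184 - 2/(-104 + 185) = -37184 - 2/81 = -3011906/81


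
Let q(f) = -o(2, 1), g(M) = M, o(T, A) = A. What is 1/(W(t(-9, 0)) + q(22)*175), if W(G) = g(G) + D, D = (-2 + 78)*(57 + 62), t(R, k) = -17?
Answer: 1/8852 ≈ 0.00011297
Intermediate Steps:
D = 9044 (D = 76*119 = 9044)
q(f) = -1 (q(f) = -1*1 = -1)
W(G) = 9044 + G (W(G) = G + 9044 = 9044 + G)
1/(W(t(-9, 0)) + q(22)*175) = 1/((9044 - 17) - 1*175) = 1/(9027 - 175) = 1/8852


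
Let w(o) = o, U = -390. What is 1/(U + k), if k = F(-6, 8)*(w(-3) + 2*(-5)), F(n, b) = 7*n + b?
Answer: 1/52 ≈ 0.019231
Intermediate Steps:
F(n, b) = b + 7*n
k = 442 (k = (8 + 7*(-6))*(-3 + 2*(-5)) = (8 - 42)*(-3 - 10) = -34*(-13) = 442)
1/(U + k) = 1/(-390 + 442) = 1/52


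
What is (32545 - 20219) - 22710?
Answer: -10384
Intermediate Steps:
(32545 - 20219) - 22710 = 12326 - 22710 = -10384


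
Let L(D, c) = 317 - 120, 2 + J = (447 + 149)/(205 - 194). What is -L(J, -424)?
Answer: -197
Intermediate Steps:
J = 574/11 (J = -2 + (447 + 149)/(205 - 194) = -2 + 596/11 = 574/11 ≈ 52.182)
L(D, c) = 197
-L(J, -424) = -1*197 = -197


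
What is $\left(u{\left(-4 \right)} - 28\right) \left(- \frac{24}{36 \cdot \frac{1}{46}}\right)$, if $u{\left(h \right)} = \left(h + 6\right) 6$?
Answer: $\frac{1472}{3} \approx 490.67$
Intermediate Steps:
$u{\left(h \right)} = 36 + 6 h$ ($u{\left(h \right)} = \left(6 + h\right) 6 = 36 + 6 h$)
$\left(u{\left(-4 \right)} - 28\right) \left(- \frac{24}{36 \cdot \frac{1}{46}}\right) = \left(\left(36 + 6 \left(-4\right)\right) - 28\right) \left(- \frac{24}{36 \cdot \frac{1}{46}}\right) = \left(\left(36 - 24\right) - 28\right) \left(- \frac{24}{36 \cdot \frac{1}{46}}\right) = \left(12 - 28\right) \left(- \frac{24}{\frac{18}{23}}\right) = - 16 \left(\left(-24\right) \frac{23}{18}\right) = \left(-16\right) \left(- \frac{92}{3}\right) = \frac{1472}{3}$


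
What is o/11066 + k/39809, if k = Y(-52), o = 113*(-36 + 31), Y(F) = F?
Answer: -2097047/40047854 ≈ -0.052364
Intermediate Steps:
o = -565 (o = 113*(-5) = -565)
k = -52
o/11066 + k/39809 = -565/11066 - 52/39809 = -2097047/40047854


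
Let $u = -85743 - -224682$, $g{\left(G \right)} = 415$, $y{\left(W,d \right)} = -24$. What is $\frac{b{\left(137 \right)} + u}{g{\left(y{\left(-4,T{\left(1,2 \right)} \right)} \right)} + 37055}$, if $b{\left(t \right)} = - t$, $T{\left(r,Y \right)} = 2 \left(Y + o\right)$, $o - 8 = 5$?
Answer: $\frac{69401}{18735} \approx 3.7043$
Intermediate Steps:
$o = 13$ ($o = 8 + 5 = 13$)
$T{\left(r,Y \right)} = 26 + 2 Y$ ($T{\left(r,Y \right)} = 2 \left(Y + 13\right) = 2 \left(13 + Y\right) = 26 + 2 Y$)
$u = 138939$ ($u = -85743 + 224682 = 138939$)
$\frac{b{\left(137 \right)} + u}{g{\left(y{\left(-4,T{\left(1,2 \right)} \right)} \right)} + 37055} = \frac{\left(-1\right) 137 + 138939}{415 + 37055} = \frac{-137 + 138939}{37470} = 138802 \cdot \frac{1}{37470} = \frac{69401}{18735}$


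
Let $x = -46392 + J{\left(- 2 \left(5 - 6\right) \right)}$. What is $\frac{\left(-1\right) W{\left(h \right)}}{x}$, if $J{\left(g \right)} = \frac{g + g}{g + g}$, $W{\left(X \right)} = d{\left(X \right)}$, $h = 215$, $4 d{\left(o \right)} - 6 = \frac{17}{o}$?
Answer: $\frac{1307}{39896260} \approx 3.276 \cdot 10^{-5}$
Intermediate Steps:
$d{\left(o \right)} = \frac{3}{2} + \frac{17}{4 o}$ ($d{\left(o \right)} = \frac{3}{2} + \frac{17 \frac{1}{o}}{4} = \frac{3}{2} + \frac{17}{4 o}$)
$W{\left(X \right)} = \frac{17 + 6 X}{4 X}$
$J{\left(g \right)} = 1$ ($J{\left(g \right)} = \frac{2 g}{2 g} = 2 g \frac{1}{2 g} = 1$)
$x = -46391$ ($x = -46392 + 1 = -46391$)
$\frac{\left(-1\right) W{\left(h \right)}}{x} = \frac{\left(-1\right) \frac{17 + 6 \cdot 215}{4 \cdot 215}}{-46391} = - \frac{17 + 1290}{4 \cdot 215} \left(- \frac{1}{46391}\right) = - \frac{1307}{4 \cdot 215} \left(- \frac{1}{46391}\right) = \left(-1\right) \frac{1307}{860} \left(- \frac{1}{46391}\right) = \left(- \frac{1307}{860}\right) \left(- \frac{1}{46391}\right) = \frac{1307}{39896260}$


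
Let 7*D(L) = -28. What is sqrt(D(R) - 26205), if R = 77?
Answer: I*sqrt(26209) ≈ 161.89*I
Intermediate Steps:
D(L) = -4 (D(L) = (1/7)*(-28) = -4)
sqrt(D(R) - 26205) = sqrt(-4 - 26205) = sqrt(-26209) = I*sqrt(26209)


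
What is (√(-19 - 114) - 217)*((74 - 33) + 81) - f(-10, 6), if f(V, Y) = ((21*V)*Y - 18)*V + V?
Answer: -39244 + 122*I*√133 ≈ -39244.0 + 1407.0*I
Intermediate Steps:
f(V, Y) = V + V*(-18 + 21*V*Y) (f(V, Y) = (21*V*Y - 18)*V + V = (-18 + 21*V*Y)*V + V = V*(-18 + 21*V*Y) + V = V + V*(-18 + 21*V*Y))
(√(-19 - 114) - 217)*((74 - 33) + 81) - f(-10, 6) = (√(-19 - 114) - 217)*((74 - 33) + 81) - (-10)*(-17 + 21*(-10)*6) = (√(-133) - 217)*(41 + 81) - (-10)*(-17 - 1260) = (I*√133 - 217)*122 - (-10)*(-1277) = (-217 + I*√133)*122 - 1*12770 = (-26474 + 122*I*√133) - 12770 = -39244 + 122*I*√133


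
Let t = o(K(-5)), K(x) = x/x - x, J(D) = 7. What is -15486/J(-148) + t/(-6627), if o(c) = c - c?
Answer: -15486/7 ≈ -2212.3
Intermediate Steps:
K(x) = 1 - x
o(c) = 0
t = 0
-15486/J(-148) + t/(-6627) = -15486/7 + 0/(-6627) = -15486*1/7 + 0*(-1/6627) = -15486/7 + 0 = -15486/7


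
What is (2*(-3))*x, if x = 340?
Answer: -2040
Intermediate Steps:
(2*(-3))*x = (2*(-3))*340 = -6*340 = -2040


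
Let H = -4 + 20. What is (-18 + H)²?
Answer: 4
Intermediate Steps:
H = 16
(-18 + H)² = (-18 + 16)² = (-2)² = 4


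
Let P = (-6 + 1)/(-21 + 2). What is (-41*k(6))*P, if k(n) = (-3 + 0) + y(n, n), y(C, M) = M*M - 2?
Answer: -6355/19 ≈ -334.47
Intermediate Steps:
y(C, M) = -2 + M² (y(C, M) = M² - 2 = -2 + M²)
k(n) = -5 + n² (k(n) = (-3 + 0) + (-2 + n²) = -3 + (-2 + n²) = -5 + n²)
P = 5/19 (P = -5/(-19) = -5*(-1/19) = 5/19 ≈ 0.26316)
(-41*k(6))*P = -41*(-5 + 6²)*(5/19) = -41*(-5 + 36)*(5/19) = -41*31*(5/19) = -1271*5/19 = -6355/19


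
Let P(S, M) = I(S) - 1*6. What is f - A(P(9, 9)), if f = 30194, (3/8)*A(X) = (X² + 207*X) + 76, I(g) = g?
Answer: 84934/3 ≈ 28311.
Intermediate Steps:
P(S, M) = -6 + S (P(S, M) = S - 1*6 = S - 6 = -6 + S)
A(X) = 608/3 + 552*X + 8*X²/3 (A(X) = 8*((X² + 207*X) + 76)/3 = 8*(76 + X² + 207*X)/3 = 608/3 + 552*X + 8*X²/3)
f - A(P(9, 9)) = 30194 - (608/3 + 552*(-6 + 9) + 8*(-6 + 9)²/3) = 30194 - (608/3 + 552*3 + (8/3)*3²) = 30194 - (608/3 + 1656 + (8/3)*9) = 30194 - (608/3 + 1656 + 24) = 30194 - 1*5648/3 = 30194 - 5648/3 = 84934/3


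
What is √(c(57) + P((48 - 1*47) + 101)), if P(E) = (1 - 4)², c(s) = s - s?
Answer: 3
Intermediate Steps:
c(s) = 0
P(E) = 9 (P(E) = (-3)² = 9)
√(c(57) + P((48 - 1*47) + 101)) = √(0 + 9) = √9 = 3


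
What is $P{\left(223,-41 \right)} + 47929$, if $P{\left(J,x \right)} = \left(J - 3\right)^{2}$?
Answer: $96329$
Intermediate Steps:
$P{\left(J,x \right)} = \left(-3 + J\right)^{2}$
$P{\left(223,-41 \right)} + 47929 = \left(-3 + 223\right)^{2} + 47929 = 220^{2} + 47929 = 48400 + 47929 = 96329$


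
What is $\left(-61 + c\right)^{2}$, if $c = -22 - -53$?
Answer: $900$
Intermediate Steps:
$c = 31$ ($c = -22 + 53 = 31$)
$\left(-61 + c\right)^{2} = \left(-61 + 31\right)^{2} = \left(-30\right)^{2} = 900$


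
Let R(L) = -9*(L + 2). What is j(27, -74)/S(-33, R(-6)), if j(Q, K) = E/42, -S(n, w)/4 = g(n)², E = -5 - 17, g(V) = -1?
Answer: 11/84 ≈ 0.13095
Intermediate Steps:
R(L) = -18 - 9*L (R(L) = -9*(2 + L) = -18 - 9*L)
E = -22
S(n, w) = -4 (S(n, w) = -4*(-1)² = -4*1 = -4)
j(Q, K) = -11/21 (j(Q, K) = -22/42 = -22*1/42 = -11/21)
j(27, -74)/S(-33, R(-6)) = -11/21/(-4) = -11/21*(-¼) = 11/84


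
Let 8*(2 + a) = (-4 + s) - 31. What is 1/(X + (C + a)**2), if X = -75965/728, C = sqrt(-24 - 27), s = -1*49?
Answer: 728*I/(657*I + 18200*sqrt(51)) ≈ 2.8312e-5 + 0.005601*I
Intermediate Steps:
s = -49
C = I*sqrt(51) (C = sqrt(-51) = I*sqrt(51) ≈ 7.1414*I)
a = -25/2 (a = -2 + ((-4 - 49) - 31)/8 = -2 + (-53 - 31)/8 = -2 + (1/8)*(-84) = -2 - 21/2 = -25/2 ≈ -12.500)
X = -75965/728 (X = -75965*1/728 = -75965/728 ≈ -104.35)
1/(X + (C + a)**2) = 1/(-75965/728 + (I*sqrt(51) - 25/2)**2) = 1/(-75965/728 + (-25/2 + I*sqrt(51))**2)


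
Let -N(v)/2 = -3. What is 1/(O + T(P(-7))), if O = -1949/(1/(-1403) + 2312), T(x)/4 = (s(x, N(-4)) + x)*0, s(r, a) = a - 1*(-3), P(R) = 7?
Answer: -3243735/2734447 ≈ -1.1862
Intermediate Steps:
N(v) = 6 (N(v) = -2*(-3) = 6)
s(r, a) = 3 + a (s(r, a) = a + 3 = 3 + a)
T(x) = 0 (T(x) = 4*(((3 + 6) + x)*0) = 4*((9 + x)*0) = 4*0 = 0)
O = -2734447/3243735 (O = -1949/(-1/1403 + 2312) = -1949/3243735/1403 = -1949*1403/3243735 = -2734447/3243735 ≈ -0.84299)
1/(O + T(P(-7))) = 1/(-2734447/3243735 + 0) = 1/(-2734447/3243735) = -3243735/2734447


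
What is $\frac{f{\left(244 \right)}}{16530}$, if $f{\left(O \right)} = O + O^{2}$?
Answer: $\frac{5978}{1653} \approx 3.6165$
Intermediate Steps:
$\frac{f{\left(244 \right)}}{16530} = \frac{244 \left(1 + 244\right)}{16530} = 244 \cdot 245 \cdot \frac{1}{16530} = 59780 \cdot \frac{1}{16530} = \frac{5978}{1653}$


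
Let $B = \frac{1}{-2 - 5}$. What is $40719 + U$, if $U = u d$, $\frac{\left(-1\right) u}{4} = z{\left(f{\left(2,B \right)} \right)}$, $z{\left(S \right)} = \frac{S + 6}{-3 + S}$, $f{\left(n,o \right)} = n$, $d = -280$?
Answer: $31759$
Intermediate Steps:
$B = - \frac{1}{7}$ ($B = \frac{1}{-7} = - \frac{1}{7} \approx -0.14286$)
$z{\left(S \right)} = \frac{6 + S}{-3 + S}$
$u = 32$ ($u = - 4 \frac{6 + 2}{-3 + 2} = - 4 \frac{1}{-1} \cdot 8 = - 4 \left(\left(-1\right) 8\right) = \left(-4\right) \left(-8\right) = 32$)
$U = -8960$ ($U = 32 \left(-280\right) = -8960$)
$40719 + U = 40719 - 8960 = 31759$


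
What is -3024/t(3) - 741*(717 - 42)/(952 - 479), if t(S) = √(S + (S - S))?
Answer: -500175/473 - 1008*√3 ≈ -2803.4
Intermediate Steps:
t(S) = √S (t(S) = √(S + 0) = √S)
-3024/t(3) - 741*(717 - 42)/(952 - 479) = -3024*√3/3 - 741*(717 - 42)/(952 - 479) = -1008*√3 - 741/(473/675) = -1008*√3 - 741/(473*(1/675)) = -1008*√3 - 741/473/675 = -1008*√3 - 741*675/473 = -1008*√3 - 500175/473 = -500175/473 - 1008*√3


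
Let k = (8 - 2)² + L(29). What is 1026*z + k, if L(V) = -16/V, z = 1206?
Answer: 35884352/29 ≈ 1.2374e+6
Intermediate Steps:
k = 1028/29 (k = (8 - 2)² - 16/29 = 6² - 16*1/29 = 36 - 16/29 = 1028/29 ≈ 35.448)
1026*z + k = 1026*1206 + 1028/29 = 1237356 + 1028/29 = 35884352/29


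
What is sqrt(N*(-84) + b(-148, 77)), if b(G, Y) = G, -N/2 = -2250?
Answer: 2*I*sqrt(94537) ≈ 614.94*I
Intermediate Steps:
N = 4500 (N = -2*(-2250) = 4500)
sqrt(N*(-84) + b(-148, 77)) = sqrt(4500*(-84) - 148) = sqrt(-378000 - 148) = sqrt(-378148) = 2*I*sqrt(94537)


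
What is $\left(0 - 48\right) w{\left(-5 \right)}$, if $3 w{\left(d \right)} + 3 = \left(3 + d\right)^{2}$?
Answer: $-16$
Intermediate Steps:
$w{\left(d \right)} = -1 + \frac{\left(3 + d\right)^{2}}{3}$
$\left(0 - 48\right) w{\left(-5 \right)} = \left(0 - 48\right) \left(-1 + \frac{\left(3 - 5\right)^{2}}{3}\right) = - 48 \left(-1 + \frac{\left(-2\right)^{2}}{3}\right) = - 48 \left(-1 + \frac{1}{3} \cdot 4\right) = - 48 \left(-1 + \frac{4}{3}\right) = \left(-48\right) \frac{1}{3} = -16$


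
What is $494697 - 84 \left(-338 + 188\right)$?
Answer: $507297$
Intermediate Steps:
$494697 - 84 \left(-338 + 188\right) = 494697 - -12600 = 494697 + 12600 = 507297$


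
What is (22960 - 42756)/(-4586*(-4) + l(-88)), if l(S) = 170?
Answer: -9898/9257 ≈ -1.0692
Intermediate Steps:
(22960 - 42756)/(-4586*(-4) + l(-88)) = (22960 - 42756)/(-4586*(-4) + 170) = -19796/(18344 + 170) = -19796/18514 = -19796*1/18514 = -9898/9257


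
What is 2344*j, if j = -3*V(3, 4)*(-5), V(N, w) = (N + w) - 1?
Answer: 210960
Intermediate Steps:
V(N, w) = -1 + N + w
j = 90 (j = -3*(-1 + 3 + 4)*(-5) = -3*6*(-5) = -18*(-5) = 90)
2344*j = 2344*90 = 210960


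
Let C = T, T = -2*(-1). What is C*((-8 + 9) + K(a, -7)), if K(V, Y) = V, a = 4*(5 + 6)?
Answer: 90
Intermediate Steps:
a = 44 (a = 4*11 = 44)
T = 2
C = 2
C*((-8 + 9) + K(a, -7)) = 2*((-8 + 9) + 44) = 2*(1 + 44) = 2*45 = 90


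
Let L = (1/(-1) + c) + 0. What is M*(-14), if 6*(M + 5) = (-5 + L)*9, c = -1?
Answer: 217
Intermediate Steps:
L = -2 (L = (1/(-1) - 1) + 0 = (-1 - 1) + 0 = -2 + 0 = -2)
M = -31/2 (M = -5 + ((-5 - 2)*9)/6 = -5 + (-7*9)/6 = -5 + (⅙)*(-63) = -5 - 21/2 = -31/2 ≈ -15.500)
M*(-14) = -31/2*(-14) = 217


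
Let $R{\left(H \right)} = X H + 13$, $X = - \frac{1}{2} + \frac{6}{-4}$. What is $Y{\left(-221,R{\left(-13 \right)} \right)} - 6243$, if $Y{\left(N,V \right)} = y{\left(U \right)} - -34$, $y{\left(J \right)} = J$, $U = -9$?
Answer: $-6218$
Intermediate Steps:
$X = -2$ ($X = \left(-1\right) \frac{1}{2} + 6 \left(- \frac{1}{4}\right) = - \frac{1}{2} - \frac{3}{2} = -2$)
$R{\left(H \right)} = 13 - 2 H$ ($R{\left(H \right)} = - 2 H + 13 = 13 - 2 H$)
$Y{\left(N,V \right)} = 25$ ($Y{\left(N,V \right)} = -9 - -34 = -9 + 34 = 25$)
$Y{\left(-221,R{\left(-13 \right)} \right)} - 6243 = 25 - 6243 = -6218$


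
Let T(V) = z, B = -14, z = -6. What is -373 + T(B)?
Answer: -379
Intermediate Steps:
T(V) = -6
-373 + T(B) = -373 - 6 = -379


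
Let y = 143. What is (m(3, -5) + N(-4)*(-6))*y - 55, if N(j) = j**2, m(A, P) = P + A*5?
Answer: -12353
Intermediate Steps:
m(A, P) = P + 5*A
(m(3, -5) + N(-4)*(-6))*y - 55 = ((-5 + 5*3) + (-4)**2*(-6))*143 - 55 = ((-5 + 15) + 16*(-6))*143 - 55 = (10 - 96)*143 - 55 = -86*143 - 55 = -12298 - 55 = -12353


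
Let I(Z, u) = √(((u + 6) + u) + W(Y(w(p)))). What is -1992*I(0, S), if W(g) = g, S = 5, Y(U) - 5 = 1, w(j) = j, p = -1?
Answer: -1992*√22 ≈ -9343.3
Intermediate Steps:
Y(U) = 6 (Y(U) = 5 + 1 = 6)
I(Z, u) = √(12 + 2*u) (I(Z, u) = √(((u + 6) + u) + 6) = √(((6 + u) + u) + 6) = √((6 + 2*u) + 6) = √(12 + 2*u))
-1992*I(0, S) = -1992*√(12 + 2*5) = -1992*√(12 + 10) = -1992*√22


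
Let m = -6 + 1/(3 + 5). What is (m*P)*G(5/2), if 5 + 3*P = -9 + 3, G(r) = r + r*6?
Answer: 18095/48 ≈ 376.98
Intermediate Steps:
G(r) = 7*r (G(r) = r + 6*r = 7*r)
P = -11/3 (P = -5/3 + (-9 + 3)/3 = -5/3 + (⅓)*(-6) = -5/3 - 2 = -11/3 ≈ -3.6667)
m = -47/8 (m = -6 + 1/8 = -6 + ⅛ = -47/8 ≈ -5.8750)
(m*P)*G(5/2) = (-47/8*(-11/3))*(7*(5/2)) = 517*(7*(5*(½)))/24 = 517*(7*(5/2))/24 = (517/24)*(35/2) = 18095/48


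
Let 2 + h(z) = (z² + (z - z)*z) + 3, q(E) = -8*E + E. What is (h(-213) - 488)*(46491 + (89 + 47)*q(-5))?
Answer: 2300247382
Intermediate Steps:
q(E) = -7*E
h(z) = 1 + z² (h(z) = -2 + ((z² + (z - z)*z) + 3) = -2 + ((z² + 0*z) + 3) = -2 + ((z² + 0) + 3) = -2 + (z² + 3) = -2 + (3 + z²) = 1 + z²)
(h(-213) - 488)*(46491 + (89 + 47)*q(-5)) = ((1 + (-213)²) - 488)*(46491 + (89 + 47)*(-7*(-5))) = ((1 + 45369) - 488)*(46491 + 136*35) = (45370 - 488)*(46491 + 4760) = 44882*51251 = 2300247382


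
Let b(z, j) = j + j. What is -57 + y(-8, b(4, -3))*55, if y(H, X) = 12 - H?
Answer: 1043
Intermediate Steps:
b(z, j) = 2*j
-57 + y(-8, b(4, -3))*55 = -57 + (12 - 1*(-8))*55 = -57 + (12 + 8)*55 = -57 + 20*55 = -57 + 1100 = 1043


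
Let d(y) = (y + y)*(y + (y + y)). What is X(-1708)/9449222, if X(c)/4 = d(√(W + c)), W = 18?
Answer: -20280/4724611 ≈ -0.0042924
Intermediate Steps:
d(y) = 6*y² (d(y) = (2*y)*(y + 2*y) = (2*y)*(3*y) = 6*y²)
X(c) = 432 + 24*c (X(c) = 4*(6*(√(18 + c))²) = 4*(6*(18 + c)) = 4*(108 + 6*c) = 432 + 24*c)
X(-1708)/9449222 = (432 + 24*(-1708))/9449222 = (432 - 40992)*(1/9449222) = -40560*1/9449222 = -20280/4724611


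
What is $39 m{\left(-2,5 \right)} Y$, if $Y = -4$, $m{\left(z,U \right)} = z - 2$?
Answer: $624$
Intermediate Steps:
$m{\left(z,U \right)} = -2 + z$
$39 m{\left(-2,5 \right)} Y = 39 \left(-2 - 2\right) \left(-4\right) = 39 \left(-4\right) \left(-4\right) = \left(-156\right) \left(-4\right) = 624$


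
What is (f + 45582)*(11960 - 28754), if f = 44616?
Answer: -1514785212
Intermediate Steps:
(f + 45582)*(11960 - 28754) = (44616 + 45582)*(11960 - 28754) = 90198*(-16794) = -1514785212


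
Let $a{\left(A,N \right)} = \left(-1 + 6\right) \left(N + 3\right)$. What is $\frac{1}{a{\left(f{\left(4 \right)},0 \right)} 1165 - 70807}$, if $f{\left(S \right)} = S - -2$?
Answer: $- \frac{1}{53332} \approx -1.875 \cdot 10^{-5}$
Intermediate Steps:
$f{\left(S \right)} = 2 + S$ ($f{\left(S \right)} = S + 2 = 2 + S$)
$a{\left(A,N \right)} = 15 + 5 N$ ($a{\left(A,N \right)} = 5 \left(3 + N\right) = 15 + 5 N$)
$\frac{1}{a{\left(f{\left(4 \right)},0 \right)} 1165 - 70807} = \frac{1}{\left(15 + 5 \cdot 0\right) 1165 - 70807} = \frac{1}{\left(15 + 0\right) 1165 - 70807} = \frac{1}{15 \cdot 1165 - 70807} = \frac{1}{17475 - 70807} = \frac{1}{-53332} = - \frac{1}{53332}$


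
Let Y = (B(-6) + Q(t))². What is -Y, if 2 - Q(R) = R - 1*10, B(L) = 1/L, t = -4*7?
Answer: -57121/36 ≈ -1586.7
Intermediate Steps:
t = -28
Q(R) = 12 - R (Q(R) = 2 - (R - 1*10) = 2 - (R - 10) = 2 - (-10 + R) = 2 + (10 - R) = 12 - R)
Y = 57121/36 (Y = (1/(-6) + (12 - 1*(-28)))² = (-⅙ + (12 + 28))² = (-⅙ + 40)² = (239/6)² = 57121/36 ≈ 1586.7)
-Y = -1*57121/36 = -57121/36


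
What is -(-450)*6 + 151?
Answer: 2851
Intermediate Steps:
-(-450)*6 + 151 = -50*(-54) + 151 = 2700 + 151 = 2851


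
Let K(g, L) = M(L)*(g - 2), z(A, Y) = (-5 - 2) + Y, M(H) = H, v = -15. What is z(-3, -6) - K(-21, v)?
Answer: -358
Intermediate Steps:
z(A, Y) = -7 + Y
K(g, L) = L*(-2 + g) (K(g, L) = L*(g - 2) = L*(-2 + g))
z(-3, -6) - K(-21, v) = (-7 - 6) - (-15)*(-2 - 21) = -13 - (-15)*(-23) = -13 - 1*345 = -13 - 345 = -358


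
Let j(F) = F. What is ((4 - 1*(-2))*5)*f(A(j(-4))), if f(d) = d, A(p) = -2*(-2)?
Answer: 120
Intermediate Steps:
A(p) = 4
((4 - 1*(-2))*5)*f(A(j(-4))) = ((4 - 1*(-2))*5)*4 = ((4 + 2)*5)*4 = (6*5)*4 = 30*4 = 120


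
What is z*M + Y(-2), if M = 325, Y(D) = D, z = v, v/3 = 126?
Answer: 122848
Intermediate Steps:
v = 378 (v = 3*126 = 378)
z = 378
z*M + Y(-2) = 378*325 - 2 = 122850 - 2 = 122848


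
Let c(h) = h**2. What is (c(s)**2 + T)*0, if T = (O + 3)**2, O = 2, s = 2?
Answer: 0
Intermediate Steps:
T = 25 (T = (2 + 3)**2 = 5**2 = 25)
(c(s)**2 + T)*0 = ((2**2)**2 + 25)*0 = (4**2 + 25)*0 = (16 + 25)*0 = 41*0 = 0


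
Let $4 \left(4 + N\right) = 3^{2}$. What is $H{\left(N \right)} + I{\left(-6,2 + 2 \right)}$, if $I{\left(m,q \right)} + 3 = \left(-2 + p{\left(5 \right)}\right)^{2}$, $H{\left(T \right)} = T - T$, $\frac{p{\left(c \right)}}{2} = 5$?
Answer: $61$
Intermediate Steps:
$N = - \frac{7}{4}$ ($N = -4 + \frac{3^{2}}{4} = -4 + \frac{1}{4} \cdot 9 = -4 + \frac{9}{4} = - \frac{7}{4} \approx -1.75$)
$p{\left(c \right)} = 10$ ($p{\left(c \right)} = 2 \cdot 5 = 10$)
$H{\left(T \right)} = 0$
$I{\left(m,q \right)} = 61$ ($I{\left(m,q \right)} = -3 + \left(-2 + 10\right)^{2} = -3 + 8^{2} = -3 + 64 = 61$)
$H{\left(N \right)} + I{\left(-6,2 + 2 \right)} = 0 + 61 = 61$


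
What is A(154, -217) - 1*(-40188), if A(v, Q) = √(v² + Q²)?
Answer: 40188 + 119*√5 ≈ 40454.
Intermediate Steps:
A(v, Q) = √(Q² + v²)
A(154, -217) - 1*(-40188) = √((-217)² + 154²) - 1*(-40188) = √(47089 + 23716) + 40188 = √70805 + 40188 = 119*√5 + 40188 = 40188 + 119*√5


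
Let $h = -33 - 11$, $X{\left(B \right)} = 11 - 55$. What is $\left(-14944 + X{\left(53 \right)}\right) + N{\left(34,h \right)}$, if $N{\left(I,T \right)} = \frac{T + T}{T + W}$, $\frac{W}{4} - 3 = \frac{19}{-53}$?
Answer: $- \frac{6638518}{443} \approx -14985.0$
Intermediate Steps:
$X{\left(B \right)} = -44$
$h = -44$
$W = \frac{560}{53}$ ($W = 12 + 4 \frac{19}{-53} = 12 + 4 \cdot 19 \left(- \frac{1}{53}\right) = 12 + 4 \left(- \frac{19}{53}\right) = 12 - \frac{76}{53} = \frac{560}{53} \approx 10.566$)
$N{\left(I,T \right)} = \frac{2 T}{\frac{560}{53} + T}$ ($N{\left(I,T \right)} = \frac{T + T}{T + \frac{560}{53}} = \frac{2 T}{\frac{560}{53} + T}$)
$\left(-14944 + X{\left(53 \right)}\right) + N{\left(34,h \right)} = \left(-14944 - 44\right) + 106 \left(-44\right) \frac{1}{560 + 53 \left(-44\right)} = -14988 + 106 \left(-44\right) \frac{1}{560 - 2332} = -14988 + 106 \left(-44\right) \frac{1}{-1772} = -14988 + 106 \left(-44\right) \left(- \frac{1}{1772}\right) = -14988 + \frac{1166}{443} = - \frac{6638518}{443}$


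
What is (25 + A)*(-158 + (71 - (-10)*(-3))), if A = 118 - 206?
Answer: 7371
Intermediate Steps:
A = -88
(25 + A)*(-158 + (71 - (-10)*(-3))) = (25 - 88)*(-158 + (71 - (-10)*(-3))) = -63*(-158 + (71 - 1*30)) = -63*(-158 + (71 - 30)) = -63*(-158 + 41) = -63*(-117) = 7371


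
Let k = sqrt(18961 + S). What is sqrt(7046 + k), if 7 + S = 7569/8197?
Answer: sqrt(473426440214 + 24591*sqrt(141510737431))/8197 ≈ 84.757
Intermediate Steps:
S = -49810/8197 (S = -7 + 7569/8197 = -49810/8197 ≈ -6.0766)
k = 3*sqrt(141510737431)/8197 (k = sqrt(18961 - 49810/8197) = sqrt(155373507/8197) = 3*sqrt(141510737431)/8197 ≈ 137.68)
sqrt(7046 + k) = sqrt(7046 + 3*sqrt(141510737431)/8197)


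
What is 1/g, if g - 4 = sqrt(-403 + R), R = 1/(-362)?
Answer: 1448/151679 - I*sqrt(52811094)/151679 ≈ 0.0095465 - 0.047911*I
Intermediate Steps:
R = -1/362 ≈ -0.0027624
g = 4 + I*sqrt(52811094)/362 (g = 4 + sqrt(-403 - 1/362) = 4 + sqrt(-145887/362) = 4 + I*sqrt(52811094)/362 ≈ 4.0 + 20.075*I)
1/g = 1/(4 + I*sqrt(52811094)/362)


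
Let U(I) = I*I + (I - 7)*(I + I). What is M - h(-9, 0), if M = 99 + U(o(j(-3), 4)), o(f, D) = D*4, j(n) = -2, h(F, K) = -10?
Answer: 653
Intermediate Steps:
o(f, D) = 4*D
U(I) = I² + 2*I*(-7 + I) (U(I) = I² + (-7 + I)*(2*I) = I² + 2*I*(-7 + I))
M = 643 (M = 99 + (4*4)*(-14 + 3*(4*4)) = 99 + 16*(-14 + 3*16) = 99 + 16*(-14 + 48) = 99 + 16*34 = 99 + 544 = 643)
M - h(-9, 0) = 643 - 1*(-10) = 643 + 10 = 653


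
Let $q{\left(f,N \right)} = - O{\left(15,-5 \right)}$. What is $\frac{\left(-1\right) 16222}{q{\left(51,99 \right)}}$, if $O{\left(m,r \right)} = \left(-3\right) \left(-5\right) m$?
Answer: $\frac{16222}{225} \approx 72.098$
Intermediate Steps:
$O{\left(m,r \right)} = 15 m$
$q{\left(f,N \right)} = -225$ ($q{\left(f,N \right)} = - 15 \cdot 15 = \left(-1\right) 225 = -225$)
$\frac{\left(-1\right) 16222}{q{\left(51,99 \right)}} = \frac{\left(-1\right) 16222}{-225} = \left(-16222\right) \left(- \frac{1}{225}\right) = \frac{16222}{225}$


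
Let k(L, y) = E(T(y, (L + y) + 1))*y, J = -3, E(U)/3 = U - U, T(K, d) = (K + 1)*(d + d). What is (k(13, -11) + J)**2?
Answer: 9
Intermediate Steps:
T(K, d) = 2*d*(1 + K) (T(K, d) = (1 + K)*(2*d) = 2*d*(1 + K))
E(U) = 0 (E(U) = 3*(U - U) = 3*0 = 0)
k(L, y) = 0 (k(L, y) = 0*y = 0)
(k(13, -11) + J)**2 = (0 - 3)**2 = (-3)**2 = 9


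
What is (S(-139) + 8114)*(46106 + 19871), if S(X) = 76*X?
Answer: -161643650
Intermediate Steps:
(S(-139) + 8114)*(46106 + 19871) = (76*(-139) + 8114)*(46106 + 19871) = (-10564 + 8114)*65977 = -2450*65977 = -161643650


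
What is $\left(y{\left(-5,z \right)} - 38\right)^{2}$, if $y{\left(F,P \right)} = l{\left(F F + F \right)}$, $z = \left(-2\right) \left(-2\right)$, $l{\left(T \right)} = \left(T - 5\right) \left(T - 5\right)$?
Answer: $34969$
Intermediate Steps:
$l{\left(T \right)} = \left(-5 + T\right)^{2}$ ($l{\left(T \right)} = \left(-5 + T\right) \left(-5 + T\right) = \left(-5 + T\right)^{2}$)
$z = 4$
$y{\left(F,P \right)} = \left(-5 + F + F^{2}\right)^{2}$ ($y{\left(F,P \right)} = \left(-5 + \left(F F + F\right)\right)^{2} = \left(-5 + \left(F^{2} + F\right)\right)^{2} = \left(-5 + \left(F + F^{2}\right)\right)^{2} = \left(-5 + F + F^{2}\right)^{2}$)
$\left(y{\left(-5,z \right)} - 38\right)^{2} = \left(\left(-5 - 5 \left(1 - 5\right)\right)^{2} - 38\right)^{2} = \left(\left(-5 - -20\right)^{2} - 38\right)^{2} = \left(\left(-5 + 20\right)^{2} - 38\right)^{2} = \left(15^{2} - 38\right)^{2} = \left(225 - 38\right)^{2} = 187^{2} = 34969$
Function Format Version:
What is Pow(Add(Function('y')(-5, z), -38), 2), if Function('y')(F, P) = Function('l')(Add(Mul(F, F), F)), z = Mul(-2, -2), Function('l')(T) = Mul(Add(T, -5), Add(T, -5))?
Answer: 34969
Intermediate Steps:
Function('l')(T) = Pow(Add(-5, T), 2) (Function('l')(T) = Mul(Add(-5, T), Add(-5, T)) = Pow(Add(-5, T), 2))
z = 4
Function('y')(F, P) = Pow(Add(-5, F, Pow(F, 2)), 2) (Function('y')(F, P) = Pow(Add(-5, Add(Mul(F, F), F)), 2) = Pow(Add(-5, Add(Pow(F, 2), F)), 2) = Pow(Add(-5, Add(F, Pow(F, 2))), 2) = Pow(Add(-5, F, Pow(F, 2)), 2))
Pow(Add(Function('y')(-5, z), -38), 2) = Pow(Add(Pow(Add(-5, Mul(-5, Add(1, -5))), 2), -38), 2) = Pow(Add(Pow(Add(-5, Mul(-5, -4)), 2), -38), 2) = Pow(Add(Pow(Add(-5, 20), 2), -38), 2) = Pow(Add(Pow(15, 2), -38), 2) = Pow(Add(225, -38), 2) = Pow(187, 2) = 34969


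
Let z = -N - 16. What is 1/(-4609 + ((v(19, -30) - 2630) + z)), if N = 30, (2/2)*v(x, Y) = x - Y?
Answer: -1/7236 ≈ -0.00013820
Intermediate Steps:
v(x, Y) = x - Y
z = -46 (z = -1*30 - 16 = -30 - 16 = -46)
1/(-4609 + ((v(19, -30) - 2630) + z)) = 1/(-4609 + (((19 - 1*(-30)) - 2630) - 46)) = 1/(-4609 + (((19 + 30) - 2630) - 46)) = 1/(-4609 + ((49 - 2630) - 46)) = 1/(-4609 + (-2581 - 46)) = 1/(-4609 - 2627) = 1/(-7236) = -1/7236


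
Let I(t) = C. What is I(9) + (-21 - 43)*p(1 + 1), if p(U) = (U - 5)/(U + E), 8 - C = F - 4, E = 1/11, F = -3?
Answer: 2457/23 ≈ 106.83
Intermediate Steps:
E = 1/11 ≈ 0.090909
C = 15 (C = 8 - (-3 - 4) = 8 - 1*(-7) = 8 + 7 = 15)
I(t) = 15
p(U) = (-5 + U)/(1/11 + U) (p(U) = (U - 5)/(U + 1/11) = (-5 + U)/(1/11 + U))
I(9) + (-21 - 43)*p(1 + 1) = 15 + (-21 - 43)*(11*(-5 + (1 + 1))/(1 + 11*(1 + 1))) = 15 - 704*(-5 + 2)/(1 + 11*2) = 15 - 704*(-3)/(1 + 22) = 15 - 704*(-3)/23 = 15 - 64*(-33/23) = 15 + 2112/23 = 2457/23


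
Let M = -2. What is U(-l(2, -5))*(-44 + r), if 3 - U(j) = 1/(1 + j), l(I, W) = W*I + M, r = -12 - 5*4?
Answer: -2888/13 ≈ -222.15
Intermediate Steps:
r = -32 (r = -12 - 20 = -32)
l(I, W) = -2 + I*W (l(I, W) = W*I - 2 = I*W - 2 = -2 + I*W)
U(j) = 3 - 1/(1 + j)
U(-l(2, -5))*(-44 + r) = ((2 + 3*(-(-2 + 2*(-5))))/(1 - (-2 + 2*(-5))))*(-44 - 32) = ((2 + 3*(-(-2 - 10)))/(1 - (-2 - 10)))*(-76) = ((2 + 3*(-1*(-12)))/(1 - 1*(-12)))*(-76) = ((2 + 3*12)/(1 + 12))*(-76) = ((2 + 36)/13)*(-76) = ((1/13)*38)*(-76) = (38/13)*(-76) = -2888/13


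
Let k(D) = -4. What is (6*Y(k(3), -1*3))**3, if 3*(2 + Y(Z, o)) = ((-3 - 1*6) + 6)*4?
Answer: -46656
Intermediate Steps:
Y(Z, o) = -6 (Y(Z, o) = -2 + (((-3 - 1*6) + 6)*4)/3 = -2 + (((-3 - 6) + 6)*4)/3 = -2 + ((-9 + 6)*4)/3 = -2 + (-3*4)/3 = -2 + (1/3)*(-12) = -2 - 4 = -6)
(6*Y(k(3), -1*3))**3 = (6*(-6))**3 = (-36)**3 = -46656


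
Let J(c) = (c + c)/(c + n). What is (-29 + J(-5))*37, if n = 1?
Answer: -1961/2 ≈ -980.50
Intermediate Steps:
J(c) = 2*c/(1 + c) (J(c) = (c + c)/(c + 1) = (2*c)/(1 + c) = 2*c/(1 + c))
(-29 + J(-5))*37 = (-29 + 2*(-5)/(1 - 5))*37 = (-29 + 2*(-5)/(-4))*37 = (-29 + 2*(-5)*(-1/4))*37 = (-29 + 5/2)*37 = -53/2*37 = -1961/2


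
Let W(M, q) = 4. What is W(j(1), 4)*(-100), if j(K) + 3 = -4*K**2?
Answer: -400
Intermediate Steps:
j(K) = -3 - 4*K**2
W(j(1), 4)*(-100) = 4*(-100) = -400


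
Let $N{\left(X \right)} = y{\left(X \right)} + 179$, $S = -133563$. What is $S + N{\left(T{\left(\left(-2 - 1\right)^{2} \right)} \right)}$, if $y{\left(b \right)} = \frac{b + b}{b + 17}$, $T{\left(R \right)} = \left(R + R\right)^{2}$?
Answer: $- \frac{45483296}{341} \approx -1.3338 \cdot 10^{5}$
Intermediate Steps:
$T{\left(R \right)} = 4 R^{2}$ ($T{\left(R \right)} = \left(2 R\right)^{2} = 4 R^{2}$)
$y{\left(b \right)} = \frac{2 b}{17 + b}$
$N{\left(X \right)} = 179 + \frac{2 X}{17 + X}$ ($N{\left(X \right)} = \frac{2 X}{17 + X} + 179 = 179 + \frac{2 X}{17 + X}$)
$S + N{\left(T{\left(\left(-2 - 1\right)^{2} \right)} \right)} = -133563 + \frac{3043 + 181 \cdot 4 \left(\left(-2 - 1\right)^{2}\right)^{2}}{17 + 4 \left(\left(-2 - 1\right)^{2}\right)^{2}} = -133563 + \frac{3043 + 181 \cdot 4 \left(\left(-3\right)^{2}\right)^{2}}{17 + 4 \left(\left(-3\right)^{2}\right)^{2}} = -133563 + \frac{3043 + 181 \cdot 4 \cdot 9^{2}}{17 + 4 \cdot 9^{2}} = -133563 + \frac{3043 + 181 \cdot 4 \cdot 81}{17 + 4 \cdot 81} = -133563 + \frac{3043 + 181 \cdot 324}{17 + 324} = -133563 + \frac{3043 + 58644}{341} = -133563 + \frac{1}{341} \cdot 61687 = -133563 + \frac{61687}{341} = - \frac{45483296}{341}$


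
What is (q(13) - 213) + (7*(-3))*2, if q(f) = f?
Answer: -242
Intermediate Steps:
(q(13) - 213) + (7*(-3))*2 = (13 - 213) + (7*(-3))*2 = -200 - 21*2 = -200 - 42 = -242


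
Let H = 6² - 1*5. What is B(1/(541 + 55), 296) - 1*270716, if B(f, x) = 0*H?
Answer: -270716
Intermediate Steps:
H = 31 (H = 36 - 5 = 31)
B(f, x) = 0 (B(f, x) = 0*31 = 0)
B(1/(541 + 55), 296) - 1*270716 = 0 - 1*270716 = 0 - 270716 = -270716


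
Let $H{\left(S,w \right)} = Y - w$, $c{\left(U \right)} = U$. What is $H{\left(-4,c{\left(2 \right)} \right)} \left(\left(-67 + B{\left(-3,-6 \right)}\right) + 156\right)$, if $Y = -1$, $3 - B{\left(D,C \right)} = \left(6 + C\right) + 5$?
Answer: $-261$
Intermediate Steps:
$B{\left(D,C \right)} = -8 - C$ ($B{\left(D,C \right)} = 3 - \left(\left(6 + C\right) + 5\right) = 3 - \left(11 + C\right) = -8 - C$)
$H{\left(S,w \right)} = -1 - w$
$H{\left(-4,c{\left(2 \right)} \right)} \left(\left(-67 + B{\left(-3,-6 \right)}\right) + 156\right) = \left(-1 - 2\right) \left(\left(-67 - 2\right) + 156\right) = \left(-1 - 2\right) \left(\left(-67 + \left(-8 + 6\right)\right) + 156\right) = - 3 \left(\left(-67 - 2\right) + 156\right) = - 3 \left(-69 + 156\right) = \left(-3\right) 87 = -261$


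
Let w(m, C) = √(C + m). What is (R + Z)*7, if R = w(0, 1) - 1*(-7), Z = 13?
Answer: 147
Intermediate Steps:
R = 8 (R = √(1 + 0) - 1*(-7) = √1 + 7 = 1 + 7 = 8)
(R + Z)*7 = (8 + 13)*7 = 21*7 = 147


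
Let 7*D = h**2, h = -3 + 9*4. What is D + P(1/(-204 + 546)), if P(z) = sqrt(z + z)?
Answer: 1089/7 + sqrt(19)/57 ≈ 155.65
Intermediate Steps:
h = 33 (h = -3 + 36 = 33)
P(z) = sqrt(2)*sqrt(z) (P(z) = sqrt(2*z) = sqrt(2)*sqrt(z))
D = 1089/7 (D = (1/7)*33**2 = (1/7)*1089 = 1089/7 ≈ 155.57)
D + P(1/(-204 + 546)) = 1089/7 + sqrt(2)*sqrt(1/(-204 + 546)) = 1089/7 + sqrt(2)*sqrt(1/342) = 1089/7 + sqrt(2)*(sqrt(38)/114) = 1089/7 + sqrt(19)/57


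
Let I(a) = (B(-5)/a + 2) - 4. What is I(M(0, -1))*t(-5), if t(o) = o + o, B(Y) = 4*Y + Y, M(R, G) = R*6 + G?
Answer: -230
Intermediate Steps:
M(R, G) = G + 6*R (M(R, G) = 6*R + G = G + 6*R)
B(Y) = 5*Y
t(o) = 2*o
I(a) = -2 - 25/a (I(a) = ((5*(-5))/a + 2) - 4 = (-25/a + 2) - 4 = (2 - 25/a) - 4 = -2 - 25/a)
I(M(0, -1))*t(-5) = (-2 - 25/(-1 + 6*0))*(2*(-5)) = (-2 - 25/(-1 + 0))*(-10) = (-2 - 25/(-1))*(-10) = (-2 - 25*(-1))*(-10) = (-2 + 25)*(-10) = 23*(-10) = -230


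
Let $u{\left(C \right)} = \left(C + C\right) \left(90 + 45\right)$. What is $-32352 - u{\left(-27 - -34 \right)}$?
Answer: $-34242$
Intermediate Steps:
$u{\left(C \right)} = 270 C$ ($u{\left(C \right)} = 2 C 135 = 270 C$)
$-32352 - u{\left(-27 - -34 \right)} = -32352 - 270 \left(-27 - -34\right) = -32352 - 270 \left(-27 + 34\right) = -32352 - 270 \cdot 7 = -32352 - 1890 = -34242$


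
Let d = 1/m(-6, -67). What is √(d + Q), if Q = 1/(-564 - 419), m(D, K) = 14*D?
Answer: I*√22026081/41286 ≈ 0.11368*I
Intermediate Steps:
Q = -1/983 (Q = 1/(-983) = -1/983 ≈ -0.0010173)
d = -1/84 (d = 1/(14*(-6)) = 1/(-84) = -1/84 ≈ -0.011905)
√(d + Q) = √(-1/84 - 1/983) = √(-1067/82572) = I*√22026081/41286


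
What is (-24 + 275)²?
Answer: 63001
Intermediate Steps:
(-24 + 275)² = 251² = 63001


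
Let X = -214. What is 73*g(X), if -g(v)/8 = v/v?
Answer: -584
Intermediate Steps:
g(v) = -8 (g(v) = -8*v/v = -8*1 = -8)
73*g(X) = 73*(-8) = -584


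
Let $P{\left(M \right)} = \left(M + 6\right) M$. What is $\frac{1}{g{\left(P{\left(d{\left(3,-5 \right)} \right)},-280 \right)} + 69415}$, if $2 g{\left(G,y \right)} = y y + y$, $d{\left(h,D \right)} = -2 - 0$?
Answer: $\frac{1}{108475} \approx 9.2187 \cdot 10^{-6}$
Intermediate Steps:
$d{\left(h,D \right)} = -2$ ($d{\left(h,D \right)} = -2 + 0 = -2$)
$P{\left(M \right)} = M \left(6 + M\right)$ ($P{\left(M \right)} = \left(6 + M\right) M = M \left(6 + M\right)$)
$g{\left(G,y \right)} = \frac{y}{2} + \frac{y^{2}}{2}$ ($g{\left(G,y \right)} = \frac{y y + y}{2} = \frac{y^{2} + y}{2} = \frac{y + y^{2}}{2} = \frac{y}{2} + \frac{y^{2}}{2}$)
$\frac{1}{g{\left(P{\left(d{\left(3,-5 \right)} \right)},-280 \right)} + 69415} = \frac{1}{\frac{1}{2} \left(-280\right) \left(1 - 280\right) + 69415} = \frac{1}{\frac{1}{2} \left(-280\right) \left(-279\right) + 69415} = \frac{1}{39060 + 69415} = \frac{1}{108475}$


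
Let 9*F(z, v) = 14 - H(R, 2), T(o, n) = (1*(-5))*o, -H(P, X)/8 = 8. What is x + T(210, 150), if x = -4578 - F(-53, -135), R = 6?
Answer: -16910/3 ≈ -5636.7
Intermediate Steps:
H(P, X) = -64 (H(P, X) = -8*8 = -64)
T(o, n) = -5*o
F(z, v) = 26/3 (F(z, v) = (14 - 1*(-64))/9 = (14 + 64)/9 = (⅑)*78 = 26/3)
x = -13760/3 (x = -4578 - 1*26/3 = -4578 - 26/3 = -13760/3 ≈ -4586.7)
x + T(210, 150) = -13760/3 - 5*210 = -13760/3 - 1050 = -16910/3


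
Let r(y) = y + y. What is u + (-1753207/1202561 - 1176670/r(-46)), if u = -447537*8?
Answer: -197346691472163/55317806 ≈ -3.5675e+6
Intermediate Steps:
r(y) = 2*y
u = -3580296
u + (-1753207/1202561 - 1176670/r(-46)) = -3580296 + (-1753207/1202561 - 1176670/(2*(-46))) = -3580296 + (-1753207*1/1202561 - 1176670/(-92)) = -3580296 + (-1753207/1202561 - 1176670*(-1/92)) = -3580296 + (-1753207/1202561 + 588335/46) = -3580296 + 707428078413/55317806 = -197346691472163/55317806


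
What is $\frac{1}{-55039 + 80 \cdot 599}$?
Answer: $- \frac{1}{7119} \approx -0.00014047$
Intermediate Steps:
$\frac{1}{-55039 + 80 \cdot 599} = \frac{1}{-55039 + 47920} = \frac{1}{-7119} = - \frac{1}{7119}$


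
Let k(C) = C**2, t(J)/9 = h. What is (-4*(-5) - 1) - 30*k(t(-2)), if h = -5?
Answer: -60731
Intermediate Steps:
t(J) = -45 (t(J) = 9*(-5) = -45)
(-4*(-5) - 1) - 30*k(t(-2)) = (-4*(-5) - 1) - 30*(-45)**2 = (20 - 1) - 30*2025 = 19 - 60750 = -60731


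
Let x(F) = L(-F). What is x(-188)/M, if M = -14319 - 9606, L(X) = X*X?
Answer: -35344/23925 ≈ -1.4773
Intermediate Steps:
L(X) = X²
x(F) = F² (x(F) = (-F)² = F²)
M = -23925
x(-188)/M = (-188)²/(-23925) = 35344*(-1/23925) = -35344/23925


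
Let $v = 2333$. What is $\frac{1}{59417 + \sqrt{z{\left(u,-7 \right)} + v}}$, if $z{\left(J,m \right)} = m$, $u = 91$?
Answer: $\frac{59417}{3530377563} - \frac{\sqrt{2326}}{3530377563} \approx 1.6817 \cdot 10^{-5}$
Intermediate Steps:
$\frac{1}{59417 + \sqrt{z{\left(u,-7 \right)} + v}} = \frac{1}{59417 + \sqrt{-7 + 2333}} = \frac{1}{59417 + \sqrt{2326}}$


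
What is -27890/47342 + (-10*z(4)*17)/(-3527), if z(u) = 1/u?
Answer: -96355995/166975234 ≈ -0.57707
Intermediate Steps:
-27890/47342 + (-10*z(4)*17)/(-3527) = -27890/47342 + (-10/4*17)/(-3527) = -27890*1/47342 + (-10*¼*17)*(-1/3527) = -13945/23671 - 5/2*17*(-1/3527) = -13945/23671 - 85/2*(-1/3527) = -13945/23671 + 85/7054 = -96355995/166975234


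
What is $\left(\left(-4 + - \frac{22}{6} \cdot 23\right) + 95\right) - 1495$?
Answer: $- \frac{4465}{3} \approx -1488.3$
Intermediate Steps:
$\left(\left(-4 + - \frac{22}{6} \cdot 23\right) + 95\right) - 1495 = \left(\left(-4 + \left(-22\right) \frac{1}{6} \cdot 23\right) + 95\right) - 1495 = \left(\left(-4 - \frac{253}{3}\right) + 95\right) - 1495 = \left(- \frac{265}{3} + 95\right) - 1495 = \frac{20}{3} - 1495 = - \frac{4465}{3}$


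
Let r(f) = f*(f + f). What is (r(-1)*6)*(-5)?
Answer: -60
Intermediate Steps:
r(f) = 2*f**2 (r(f) = f*(2*f) = 2*f**2)
(r(-1)*6)*(-5) = ((2*(-1)**2)*6)*(-5) = ((2*1)*6)*(-5) = (2*6)*(-5) = 12*(-5) = -60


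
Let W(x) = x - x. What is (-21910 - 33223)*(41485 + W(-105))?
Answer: -2287192505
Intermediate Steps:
W(x) = 0
(-21910 - 33223)*(41485 + W(-105)) = (-21910 - 33223)*(41485 + 0) = -55133*41485 = -2287192505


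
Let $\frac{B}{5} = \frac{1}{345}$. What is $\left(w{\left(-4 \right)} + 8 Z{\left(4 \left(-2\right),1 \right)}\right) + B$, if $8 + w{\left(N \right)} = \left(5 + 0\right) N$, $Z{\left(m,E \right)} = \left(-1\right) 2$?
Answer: $- \frac{3035}{69} \approx -43.985$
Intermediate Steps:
$Z{\left(m,E \right)} = -2$
$w{\left(N \right)} = -8 + 5 N$ ($w{\left(N \right)} = -8 + \left(5 + 0\right) N = -8 + 5 N$)
$B = \frac{1}{69}$ ($B = \frac{5}{345} = 5 \cdot \frac{1}{345} = \frac{1}{69} \approx 0.014493$)
$\left(w{\left(-4 \right)} + 8 Z{\left(4 \left(-2\right),1 \right)}\right) + B = \left(\left(-8 + 5 \left(-4\right)\right) + 8 \left(-2\right)\right) + \frac{1}{69} = \left(\left(-8 - 20\right) - 16\right) + \frac{1}{69} = \left(-28 - 16\right) + \frac{1}{69} = -44 + \frac{1}{69} = - \frac{3035}{69}$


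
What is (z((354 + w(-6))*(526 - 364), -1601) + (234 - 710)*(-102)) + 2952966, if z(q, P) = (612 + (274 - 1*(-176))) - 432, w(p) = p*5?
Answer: 3002148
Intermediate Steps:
w(p) = 5*p
z(q, P) = 630 (z(q, P) = (612 + (274 + 176)) - 432 = (612 + 450) - 432 = 1062 - 432 = 630)
(z((354 + w(-6))*(526 - 364), -1601) + (234 - 710)*(-102)) + 2952966 = (630 + (234 - 710)*(-102)) + 2952966 = (630 - 476*(-102)) + 2952966 = (630 + 48552) + 2952966 = 49182 + 2952966 = 3002148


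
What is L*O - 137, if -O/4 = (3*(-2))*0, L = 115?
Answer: -137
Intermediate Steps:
O = 0 (O = -4*3*(-2)*0 = -(-24)*0 = -4*0 = 0)
L*O - 137 = 115*0 - 137 = 0 - 137 = -137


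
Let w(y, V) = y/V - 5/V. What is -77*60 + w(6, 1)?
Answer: -4619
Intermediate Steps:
w(y, V) = -5/V + y/V
-77*60 + w(6, 1) = -77*60 + (-5 + 6)/1 = -4620 + 1*1 = -4620 + 1 = -4619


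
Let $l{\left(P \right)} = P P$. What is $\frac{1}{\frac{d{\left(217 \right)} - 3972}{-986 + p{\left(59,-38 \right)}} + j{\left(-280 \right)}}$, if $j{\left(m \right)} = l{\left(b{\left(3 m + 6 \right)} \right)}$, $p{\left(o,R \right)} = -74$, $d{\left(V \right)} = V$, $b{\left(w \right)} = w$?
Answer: $\frac{212}{147458623} \approx 1.4377 \cdot 10^{-6}$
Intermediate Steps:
$l{\left(P \right)} = P^{2}$
$j{\left(m \right)} = \left(6 + 3 m\right)^{2}$ ($j{\left(m \right)} = \left(3 m + 6\right)^{2} = \left(6 + 3 m\right)^{2}$)
$\frac{1}{\frac{d{\left(217 \right)} - 3972}{-986 + p{\left(59,-38 \right)}} + j{\left(-280 \right)}} = \frac{1}{\frac{217 - 3972}{-986 - 74} + 9 \left(2 - 280\right)^{2}} = \frac{1}{- \frac{3755}{-1060} + 9 \left(-278\right)^{2}} = \frac{1}{\left(-3755\right) \left(- \frac{1}{1060}\right) + 9 \cdot 77284} = \frac{1}{\frac{751}{212} + 695556} = \frac{1}{\frac{147458623}{212}} = \frac{212}{147458623}$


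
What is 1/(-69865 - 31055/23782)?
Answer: -23782/1661560485 ≈ -1.4313e-5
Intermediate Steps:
1/(-69865 - 31055/23782) = 1/(-1661560485/23782) = -23782/1661560485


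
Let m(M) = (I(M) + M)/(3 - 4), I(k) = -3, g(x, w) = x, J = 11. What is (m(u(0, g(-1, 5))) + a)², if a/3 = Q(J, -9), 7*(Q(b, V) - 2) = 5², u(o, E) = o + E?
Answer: 21025/49 ≈ 429.08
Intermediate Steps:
u(o, E) = E + o
m(M) = 3 - M (m(M) = (-3 + M)/(3 - 4) = (-3 + M)/(-1) = (-3 + M)*(-1) = 3 - M)
Q(b, V) = 39/7 (Q(b, V) = 2 + (⅐)*5² = 2 + (⅐)*25 = 2 + 25/7 = 39/7)
a = 117/7 (a = 3*(39/7) = 117/7 ≈ 16.714)
(m(u(0, g(-1, 5))) + a)² = ((3 - (-1 + 0)) + 117/7)² = ((3 - 1*(-1)) + 117/7)² = ((3 + 1) + 117/7)² = (4 + 117/7)² = (145/7)² = 21025/49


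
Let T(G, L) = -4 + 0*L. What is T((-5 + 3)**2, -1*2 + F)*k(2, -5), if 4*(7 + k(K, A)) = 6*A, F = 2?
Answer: 58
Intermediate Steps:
k(K, A) = -7 + 3*A/2 (k(K, A) = -7 + (6*A)/4 = -7 + 3*A/2)
T(G, L) = -4 (T(G, L) = -4 + 0 = -4)
T((-5 + 3)**2, -1*2 + F)*k(2, -5) = -4*(-7 + (3/2)*(-5)) = -4*(-7 - 15/2) = -4*(-29/2) = 58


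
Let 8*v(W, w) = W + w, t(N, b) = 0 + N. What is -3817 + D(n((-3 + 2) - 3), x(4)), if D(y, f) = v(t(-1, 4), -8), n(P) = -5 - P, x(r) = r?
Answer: -30545/8 ≈ -3818.1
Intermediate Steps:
t(N, b) = N
v(W, w) = W/8 + w/8 (v(W, w) = (W + w)/8 = W/8 + w/8)
D(y, f) = -9/8 (D(y, f) = (⅛)*(-1) + (⅛)*(-8) = -⅛ - 1 = -9/8)
-3817 + D(n((-3 + 2) - 3), x(4)) = -3817 - 9/8 = -30545/8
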